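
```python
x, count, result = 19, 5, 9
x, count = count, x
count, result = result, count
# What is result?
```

Trace (tracking result):
x, count, result = (19, 5, 9)  # -> x = 19, count = 5, result = 9
x, count = (count, x)  # -> x = 5, count = 19
count, result = (result, count)  # -> count = 9, result = 19

Answer: 19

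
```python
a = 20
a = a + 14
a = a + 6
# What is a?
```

Trace (tracking a):
a = 20  # -> a = 20
a = a + 14  # -> a = 34
a = a + 6  # -> a = 40

Answer: 40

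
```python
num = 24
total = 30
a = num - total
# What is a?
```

Trace (tracking a):
num = 24  # -> num = 24
total = 30  # -> total = 30
a = num - total  # -> a = -6

Answer: -6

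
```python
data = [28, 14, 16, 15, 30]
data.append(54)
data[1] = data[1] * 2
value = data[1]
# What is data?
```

Trace (tracking data):
data = [28, 14, 16, 15, 30]  # -> data = [28, 14, 16, 15, 30]
data.append(54)  # -> data = [28, 14, 16, 15, 30, 54]
data[1] = data[1] * 2  # -> data = [28, 28, 16, 15, 30, 54]
value = data[1]  # -> value = 28

Answer: [28, 28, 16, 15, 30, 54]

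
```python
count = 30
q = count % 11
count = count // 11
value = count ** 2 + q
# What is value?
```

Trace (tracking value):
count = 30  # -> count = 30
q = count % 11  # -> q = 8
count = count // 11  # -> count = 2
value = count ** 2 + q  # -> value = 12

Answer: 12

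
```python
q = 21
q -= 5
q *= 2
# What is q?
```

Trace (tracking q):
q = 21  # -> q = 21
q -= 5  # -> q = 16
q *= 2  # -> q = 32

Answer: 32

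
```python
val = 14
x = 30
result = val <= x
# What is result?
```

Trace (tracking result):
val = 14  # -> val = 14
x = 30  # -> x = 30
result = val <= x  # -> result = True

Answer: True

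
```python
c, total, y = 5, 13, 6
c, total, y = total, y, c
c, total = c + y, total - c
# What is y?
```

Answer: 5

Derivation:
Trace (tracking y):
c, total, y = (5, 13, 6)  # -> c = 5, total = 13, y = 6
c, total, y = (total, y, c)  # -> c = 13, total = 6, y = 5
c, total = (c + y, total - c)  # -> c = 18, total = -7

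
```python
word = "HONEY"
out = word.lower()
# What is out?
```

Trace (tracking out):
word = 'HONEY'  # -> word = 'HONEY'
out = word.lower()  # -> out = 'honey'

Answer: 'honey'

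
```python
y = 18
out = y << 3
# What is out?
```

Trace (tracking out):
y = 18  # -> y = 18
out = y << 3  # -> out = 144

Answer: 144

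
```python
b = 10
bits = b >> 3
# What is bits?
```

Answer: 1

Derivation:
Trace (tracking bits):
b = 10  # -> b = 10
bits = b >> 3  # -> bits = 1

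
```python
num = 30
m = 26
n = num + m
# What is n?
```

Trace (tracking n):
num = 30  # -> num = 30
m = 26  # -> m = 26
n = num + m  # -> n = 56

Answer: 56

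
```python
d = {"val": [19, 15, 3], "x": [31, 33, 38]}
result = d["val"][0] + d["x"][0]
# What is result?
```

Answer: 50

Derivation:
Trace (tracking result):
d = {'val': [19, 15, 3], 'x': [31, 33, 38]}  # -> d = {'val': [19, 15, 3], 'x': [31, 33, 38]}
result = d['val'][0] + d['x'][0]  # -> result = 50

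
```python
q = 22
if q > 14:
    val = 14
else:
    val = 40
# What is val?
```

Answer: 14

Derivation:
Trace (tracking val):
q = 22  # -> q = 22
if q > 14:  # condition is True
    val = 14  # -> val = 14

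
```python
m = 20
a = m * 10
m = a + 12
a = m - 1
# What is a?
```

Answer: 211

Derivation:
Trace (tracking a):
m = 20  # -> m = 20
a = m * 10  # -> a = 200
m = a + 12  # -> m = 212
a = m - 1  # -> a = 211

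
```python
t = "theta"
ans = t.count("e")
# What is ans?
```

Answer: 1

Derivation:
Trace (tracking ans):
t = 'theta'  # -> t = 'theta'
ans = t.count('e')  # -> ans = 1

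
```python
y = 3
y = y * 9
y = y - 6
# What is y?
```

Answer: 21

Derivation:
Trace (tracking y):
y = 3  # -> y = 3
y = y * 9  # -> y = 27
y = y - 6  # -> y = 21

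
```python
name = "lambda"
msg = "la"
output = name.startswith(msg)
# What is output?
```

Answer: True

Derivation:
Trace (tracking output):
name = 'lambda'  # -> name = 'lambda'
msg = 'la'  # -> msg = 'la'
output = name.startswith(msg)  # -> output = True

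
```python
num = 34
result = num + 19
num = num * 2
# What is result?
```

Answer: 53

Derivation:
Trace (tracking result):
num = 34  # -> num = 34
result = num + 19  # -> result = 53
num = num * 2  # -> num = 68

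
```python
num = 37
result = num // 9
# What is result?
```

Trace (tracking result):
num = 37  # -> num = 37
result = num // 9  # -> result = 4

Answer: 4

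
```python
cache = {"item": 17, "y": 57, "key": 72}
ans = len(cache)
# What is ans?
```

Trace (tracking ans):
cache = {'item': 17, 'y': 57, 'key': 72}  # -> cache = {'item': 17, 'y': 57, 'key': 72}
ans = len(cache)  # -> ans = 3

Answer: 3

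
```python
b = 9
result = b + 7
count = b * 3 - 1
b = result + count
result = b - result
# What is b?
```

Trace (tracking b):
b = 9  # -> b = 9
result = b + 7  # -> result = 16
count = b * 3 - 1  # -> count = 26
b = result + count  # -> b = 42
result = b - result  # -> result = 26

Answer: 42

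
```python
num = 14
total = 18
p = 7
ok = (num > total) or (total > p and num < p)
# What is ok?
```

Trace (tracking ok):
num = 14  # -> num = 14
total = 18  # -> total = 18
p = 7  # -> p = 7
ok = num > total or (total > p and num < p)  # -> ok = False

Answer: False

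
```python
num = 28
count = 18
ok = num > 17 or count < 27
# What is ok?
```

Trace (tracking ok):
num = 28  # -> num = 28
count = 18  # -> count = 18
ok = num > 17 or count < 27  # -> ok = True

Answer: True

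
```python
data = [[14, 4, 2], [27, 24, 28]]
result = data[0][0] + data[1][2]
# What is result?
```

Answer: 42

Derivation:
Trace (tracking result):
data = [[14, 4, 2], [27, 24, 28]]  # -> data = [[14, 4, 2], [27, 24, 28]]
result = data[0][0] + data[1][2]  # -> result = 42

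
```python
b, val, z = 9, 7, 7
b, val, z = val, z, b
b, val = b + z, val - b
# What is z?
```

Trace (tracking z):
b, val, z = (9, 7, 7)  # -> b = 9, val = 7, z = 7
b, val, z = (val, z, b)  # -> b = 7, val = 7, z = 9
b, val = (b + z, val - b)  # -> b = 16, val = 0

Answer: 9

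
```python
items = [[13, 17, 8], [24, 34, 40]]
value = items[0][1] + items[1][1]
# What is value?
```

Trace (tracking value):
items = [[13, 17, 8], [24, 34, 40]]  # -> items = [[13, 17, 8], [24, 34, 40]]
value = items[0][1] + items[1][1]  # -> value = 51

Answer: 51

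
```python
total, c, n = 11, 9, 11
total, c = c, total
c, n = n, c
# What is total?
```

Trace (tracking total):
total, c, n = (11, 9, 11)  # -> total = 11, c = 9, n = 11
total, c = (c, total)  # -> total = 9, c = 11
c, n = (n, c)  # -> c = 11, n = 11

Answer: 9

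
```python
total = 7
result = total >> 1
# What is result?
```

Answer: 3

Derivation:
Trace (tracking result):
total = 7  # -> total = 7
result = total >> 1  # -> result = 3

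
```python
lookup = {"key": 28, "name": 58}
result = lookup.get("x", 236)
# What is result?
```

Trace (tracking result):
lookup = {'key': 28, 'name': 58}  # -> lookup = {'key': 28, 'name': 58}
result = lookup.get('x', 236)  # -> result = 236

Answer: 236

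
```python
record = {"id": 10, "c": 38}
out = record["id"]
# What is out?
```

Answer: 10

Derivation:
Trace (tracking out):
record = {'id': 10, 'c': 38}  # -> record = {'id': 10, 'c': 38}
out = record['id']  # -> out = 10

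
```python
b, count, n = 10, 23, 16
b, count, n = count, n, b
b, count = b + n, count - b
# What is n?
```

Trace (tracking n):
b, count, n = (10, 23, 16)  # -> b = 10, count = 23, n = 16
b, count, n = (count, n, b)  # -> b = 23, count = 16, n = 10
b, count = (b + n, count - b)  # -> b = 33, count = -7

Answer: 10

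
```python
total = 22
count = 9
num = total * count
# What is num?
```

Trace (tracking num):
total = 22  # -> total = 22
count = 9  # -> count = 9
num = total * count  # -> num = 198

Answer: 198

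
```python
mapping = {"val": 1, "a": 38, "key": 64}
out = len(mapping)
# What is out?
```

Answer: 3

Derivation:
Trace (tracking out):
mapping = {'val': 1, 'a': 38, 'key': 64}  # -> mapping = {'val': 1, 'a': 38, 'key': 64}
out = len(mapping)  # -> out = 3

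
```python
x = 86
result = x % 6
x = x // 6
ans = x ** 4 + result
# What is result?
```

Answer: 2

Derivation:
Trace (tracking result):
x = 86  # -> x = 86
result = x % 6  # -> result = 2
x = x // 6  # -> x = 14
ans = x ** 4 + result  # -> ans = 38418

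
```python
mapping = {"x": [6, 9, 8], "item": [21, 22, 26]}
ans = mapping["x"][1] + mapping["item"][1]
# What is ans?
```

Answer: 31

Derivation:
Trace (tracking ans):
mapping = {'x': [6, 9, 8], 'item': [21, 22, 26]}  # -> mapping = {'x': [6, 9, 8], 'item': [21, 22, 26]}
ans = mapping['x'][1] + mapping['item'][1]  # -> ans = 31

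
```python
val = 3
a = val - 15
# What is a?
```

Trace (tracking a):
val = 3  # -> val = 3
a = val - 15  # -> a = -12

Answer: -12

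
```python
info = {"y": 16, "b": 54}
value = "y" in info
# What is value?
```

Answer: True

Derivation:
Trace (tracking value):
info = {'y': 16, 'b': 54}  # -> info = {'y': 16, 'b': 54}
value = 'y' in info  # -> value = True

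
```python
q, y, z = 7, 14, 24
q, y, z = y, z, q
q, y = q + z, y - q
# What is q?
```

Answer: 21

Derivation:
Trace (tracking q):
q, y, z = (7, 14, 24)  # -> q = 7, y = 14, z = 24
q, y, z = (y, z, q)  # -> q = 14, y = 24, z = 7
q, y = (q + z, y - q)  # -> q = 21, y = 10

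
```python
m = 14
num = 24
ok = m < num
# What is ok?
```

Trace (tracking ok):
m = 14  # -> m = 14
num = 24  # -> num = 24
ok = m < num  # -> ok = True

Answer: True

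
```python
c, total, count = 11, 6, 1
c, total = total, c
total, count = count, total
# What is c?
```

Trace (tracking c):
c, total, count = (11, 6, 1)  # -> c = 11, total = 6, count = 1
c, total = (total, c)  # -> c = 6, total = 11
total, count = (count, total)  # -> total = 1, count = 11

Answer: 6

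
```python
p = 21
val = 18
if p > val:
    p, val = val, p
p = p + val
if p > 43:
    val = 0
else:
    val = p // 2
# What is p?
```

Answer: 39

Derivation:
Trace (tracking p):
p = 21  # -> p = 21
val = 18  # -> val = 18
if p > val:  # condition is True
    p, val = (val, p)  # -> p = 18, val = 21
p = p + val  # -> p = 39
if p > 43:  # condition is False
else:
    val = p // 2  # -> val = 19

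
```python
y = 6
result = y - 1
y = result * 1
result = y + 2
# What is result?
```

Trace (tracking result):
y = 6  # -> y = 6
result = y - 1  # -> result = 5
y = result * 1  # -> y = 5
result = y + 2  # -> result = 7

Answer: 7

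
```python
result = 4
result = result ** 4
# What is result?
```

Trace (tracking result):
result = 4  # -> result = 4
result = result ** 4  # -> result = 256

Answer: 256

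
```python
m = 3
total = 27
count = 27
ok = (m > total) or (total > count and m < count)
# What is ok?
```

Trace (tracking ok):
m = 3  # -> m = 3
total = 27  # -> total = 27
count = 27  # -> count = 27
ok = m > total or (total > count and m < count)  # -> ok = False

Answer: False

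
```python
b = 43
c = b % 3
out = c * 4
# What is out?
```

Trace (tracking out):
b = 43  # -> b = 43
c = b % 3  # -> c = 1
out = c * 4  # -> out = 4

Answer: 4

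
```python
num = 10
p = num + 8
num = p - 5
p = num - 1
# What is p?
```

Trace (tracking p):
num = 10  # -> num = 10
p = num + 8  # -> p = 18
num = p - 5  # -> num = 13
p = num - 1  # -> p = 12

Answer: 12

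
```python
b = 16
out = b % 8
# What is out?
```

Answer: 0

Derivation:
Trace (tracking out):
b = 16  # -> b = 16
out = b % 8  # -> out = 0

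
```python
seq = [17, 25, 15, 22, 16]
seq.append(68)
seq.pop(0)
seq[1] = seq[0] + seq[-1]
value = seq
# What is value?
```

Trace (tracking value):
seq = [17, 25, 15, 22, 16]  # -> seq = [17, 25, 15, 22, 16]
seq.append(68)  # -> seq = [17, 25, 15, 22, 16, 68]
seq.pop(0)  # -> seq = [25, 15, 22, 16, 68]
seq[1] = seq[0] + seq[-1]  # -> seq = [25, 93, 22, 16, 68]
value = seq  # -> value = [25, 93, 22, 16, 68]

Answer: [25, 93, 22, 16, 68]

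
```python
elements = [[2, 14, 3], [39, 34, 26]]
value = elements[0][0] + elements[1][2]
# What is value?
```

Trace (tracking value):
elements = [[2, 14, 3], [39, 34, 26]]  # -> elements = [[2, 14, 3], [39, 34, 26]]
value = elements[0][0] + elements[1][2]  # -> value = 28

Answer: 28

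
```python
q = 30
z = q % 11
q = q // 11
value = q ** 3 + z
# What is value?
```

Answer: 16

Derivation:
Trace (tracking value):
q = 30  # -> q = 30
z = q % 11  # -> z = 8
q = q // 11  # -> q = 2
value = q ** 3 + z  # -> value = 16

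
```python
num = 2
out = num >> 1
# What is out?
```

Answer: 1

Derivation:
Trace (tracking out):
num = 2  # -> num = 2
out = num >> 1  # -> out = 1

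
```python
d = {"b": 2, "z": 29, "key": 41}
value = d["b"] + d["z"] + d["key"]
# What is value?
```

Trace (tracking value):
d = {'b': 2, 'z': 29, 'key': 41}  # -> d = {'b': 2, 'z': 29, 'key': 41}
value = d['b'] + d['z'] + d['key']  # -> value = 72

Answer: 72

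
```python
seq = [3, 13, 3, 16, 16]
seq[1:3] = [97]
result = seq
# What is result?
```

Answer: [3, 97, 16, 16]

Derivation:
Trace (tracking result):
seq = [3, 13, 3, 16, 16]  # -> seq = [3, 13, 3, 16, 16]
seq[1:3] = [97]  # -> seq = [3, 97, 16, 16]
result = seq  # -> result = [3, 97, 16, 16]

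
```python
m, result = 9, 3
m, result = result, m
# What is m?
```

Answer: 3

Derivation:
Trace (tracking m):
m, result = (9, 3)  # -> m = 9, result = 3
m, result = (result, m)  # -> m = 3, result = 9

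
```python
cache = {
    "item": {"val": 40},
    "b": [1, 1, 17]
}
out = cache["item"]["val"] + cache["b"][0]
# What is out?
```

Answer: 41

Derivation:
Trace (tracking out):
cache = {'item': {'val': 40}, 'b': [1, 1, 17]}  # -> cache = {'item': {'val': 40}, 'b': [1, 1, 17]}
out = cache['item']['val'] + cache['b'][0]  # -> out = 41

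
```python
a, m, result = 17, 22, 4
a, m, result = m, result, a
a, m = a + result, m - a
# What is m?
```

Answer: -18

Derivation:
Trace (tracking m):
a, m, result = (17, 22, 4)  # -> a = 17, m = 22, result = 4
a, m, result = (m, result, a)  # -> a = 22, m = 4, result = 17
a, m = (a + result, m - a)  # -> a = 39, m = -18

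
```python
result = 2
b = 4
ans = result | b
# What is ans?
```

Trace (tracking ans):
result = 2  # -> result = 2
b = 4  # -> b = 4
ans = result | b  # -> ans = 6

Answer: 6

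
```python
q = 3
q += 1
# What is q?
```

Answer: 4

Derivation:
Trace (tracking q):
q = 3  # -> q = 3
q += 1  # -> q = 4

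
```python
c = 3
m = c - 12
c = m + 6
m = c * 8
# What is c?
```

Trace (tracking c):
c = 3  # -> c = 3
m = c - 12  # -> m = -9
c = m + 6  # -> c = -3
m = c * 8  # -> m = -24

Answer: -3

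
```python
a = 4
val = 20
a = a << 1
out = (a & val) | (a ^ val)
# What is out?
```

Answer: 28

Derivation:
Trace (tracking out):
a = 4  # -> a = 4
val = 20  # -> val = 20
a = a << 1  # -> a = 8
out = a & val | a ^ val  # -> out = 28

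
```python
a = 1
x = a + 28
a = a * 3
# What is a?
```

Answer: 3

Derivation:
Trace (tracking a):
a = 1  # -> a = 1
x = a + 28  # -> x = 29
a = a * 3  # -> a = 3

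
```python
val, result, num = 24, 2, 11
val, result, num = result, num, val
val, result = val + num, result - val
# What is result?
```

Trace (tracking result):
val, result, num = (24, 2, 11)  # -> val = 24, result = 2, num = 11
val, result, num = (result, num, val)  # -> val = 2, result = 11, num = 24
val, result = (val + num, result - val)  # -> val = 26, result = 9

Answer: 9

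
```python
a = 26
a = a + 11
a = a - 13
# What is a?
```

Answer: 24

Derivation:
Trace (tracking a):
a = 26  # -> a = 26
a = a + 11  # -> a = 37
a = a - 13  # -> a = 24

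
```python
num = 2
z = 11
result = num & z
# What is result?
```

Answer: 2

Derivation:
Trace (tracking result):
num = 2  # -> num = 2
z = 11  # -> z = 11
result = num & z  # -> result = 2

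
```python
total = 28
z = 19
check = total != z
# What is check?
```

Trace (tracking check):
total = 28  # -> total = 28
z = 19  # -> z = 19
check = total != z  # -> check = True

Answer: True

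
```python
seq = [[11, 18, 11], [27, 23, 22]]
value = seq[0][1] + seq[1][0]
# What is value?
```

Answer: 45

Derivation:
Trace (tracking value):
seq = [[11, 18, 11], [27, 23, 22]]  # -> seq = [[11, 18, 11], [27, 23, 22]]
value = seq[0][1] + seq[1][0]  # -> value = 45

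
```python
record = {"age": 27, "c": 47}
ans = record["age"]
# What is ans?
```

Trace (tracking ans):
record = {'age': 27, 'c': 47}  # -> record = {'age': 27, 'c': 47}
ans = record['age']  # -> ans = 27

Answer: 27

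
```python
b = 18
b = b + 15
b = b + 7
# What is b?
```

Trace (tracking b):
b = 18  # -> b = 18
b = b + 15  # -> b = 33
b = b + 7  # -> b = 40

Answer: 40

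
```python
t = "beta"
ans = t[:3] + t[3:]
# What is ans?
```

Trace (tracking ans):
t = 'beta'  # -> t = 'beta'
ans = t[:3] + t[3:]  # -> ans = 'beta'

Answer: 'beta'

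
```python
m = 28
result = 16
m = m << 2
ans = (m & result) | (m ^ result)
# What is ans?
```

Trace (tracking ans):
m = 28  # -> m = 28
result = 16  # -> result = 16
m = m << 2  # -> m = 112
ans = m & result | m ^ result  # -> ans = 112

Answer: 112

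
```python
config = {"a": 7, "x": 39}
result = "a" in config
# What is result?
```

Answer: True

Derivation:
Trace (tracking result):
config = {'a': 7, 'x': 39}  # -> config = {'a': 7, 'x': 39}
result = 'a' in config  # -> result = True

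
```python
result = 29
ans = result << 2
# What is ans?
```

Trace (tracking ans):
result = 29  # -> result = 29
ans = result << 2  # -> ans = 116

Answer: 116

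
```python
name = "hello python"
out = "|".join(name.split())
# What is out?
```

Answer: 'hello|python'

Derivation:
Trace (tracking out):
name = 'hello python'  # -> name = 'hello python'
out = '|'.join(name.split())  # -> out = 'hello|python'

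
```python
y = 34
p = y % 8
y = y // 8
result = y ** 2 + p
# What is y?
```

Trace (tracking y):
y = 34  # -> y = 34
p = y % 8  # -> p = 2
y = y // 8  # -> y = 4
result = y ** 2 + p  # -> result = 18

Answer: 4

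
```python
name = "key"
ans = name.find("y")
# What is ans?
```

Answer: 2

Derivation:
Trace (tracking ans):
name = 'key'  # -> name = 'key'
ans = name.find('y')  # -> ans = 2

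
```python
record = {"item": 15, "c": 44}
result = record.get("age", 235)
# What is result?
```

Answer: 235

Derivation:
Trace (tracking result):
record = {'item': 15, 'c': 44}  # -> record = {'item': 15, 'c': 44}
result = record.get('age', 235)  # -> result = 235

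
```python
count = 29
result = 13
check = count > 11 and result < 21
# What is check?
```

Trace (tracking check):
count = 29  # -> count = 29
result = 13  # -> result = 13
check = count > 11 and result < 21  # -> check = True

Answer: True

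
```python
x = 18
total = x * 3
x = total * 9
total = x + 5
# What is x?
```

Trace (tracking x):
x = 18  # -> x = 18
total = x * 3  # -> total = 54
x = total * 9  # -> x = 486
total = x + 5  # -> total = 491

Answer: 486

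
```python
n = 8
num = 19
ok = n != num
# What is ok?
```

Trace (tracking ok):
n = 8  # -> n = 8
num = 19  # -> num = 19
ok = n != num  # -> ok = True

Answer: True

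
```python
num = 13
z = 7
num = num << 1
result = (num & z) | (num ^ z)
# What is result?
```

Answer: 31

Derivation:
Trace (tracking result):
num = 13  # -> num = 13
z = 7  # -> z = 7
num = num << 1  # -> num = 26
result = num & z | num ^ z  # -> result = 31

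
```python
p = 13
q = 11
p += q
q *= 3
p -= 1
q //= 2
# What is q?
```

Trace (tracking q):
p = 13  # -> p = 13
q = 11  # -> q = 11
p += q  # -> p = 24
q *= 3  # -> q = 33
p -= 1  # -> p = 23
q //= 2  # -> q = 16

Answer: 16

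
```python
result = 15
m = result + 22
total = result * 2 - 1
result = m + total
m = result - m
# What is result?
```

Trace (tracking result):
result = 15  # -> result = 15
m = result + 22  # -> m = 37
total = result * 2 - 1  # -> total = 29
result = m + total  # -> result = 66
m = result - m  # -> m = 29

Answer: 66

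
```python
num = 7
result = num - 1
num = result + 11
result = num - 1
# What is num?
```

Trace (tracking num):
num = 7  # -> num = 7
result = num - 1  # -> result = 6
num = result + 11  # -> num = 17
result = num - 1  # -> result = 16

Answer: 17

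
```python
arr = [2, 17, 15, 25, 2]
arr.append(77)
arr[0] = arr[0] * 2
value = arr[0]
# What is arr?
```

Trace (tracking arr):
arr = [2, 17, 15, 25, 2]  # -> arr = [2, 17, 15, 25, 2]
arr.append(77)  # -> arr = [2, 17, 15, 25, 2, 77]
arr[0] = arr[0] * 2  # -> arr = [4, 17, 15, 25, 2, 77]
value = arr[0]  # -> value = 4

Answer: [4, 17, 15, 25, 2, 77]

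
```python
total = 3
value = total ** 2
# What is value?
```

Answer: 9

Derivation:
Trace (tracking value):
total = 3  # -> total = 3
value = total ** 2  # -> value = 9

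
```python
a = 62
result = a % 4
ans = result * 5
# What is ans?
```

Trace (tracking ans):
a = 62  # -> a = 62
result = a % 4  # -> result = 2
ans = result * 5  # -> ans = 10

Answer: 10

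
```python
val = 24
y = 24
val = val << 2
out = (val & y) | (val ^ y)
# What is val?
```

Answer: 96

Derivation:
Trace (tracking val):
val = 24  # -> val = 24
y = 24  # -> y = 24
val = val << 2  # -> val = 96
out = val & y | val ^ y  # -> out = 120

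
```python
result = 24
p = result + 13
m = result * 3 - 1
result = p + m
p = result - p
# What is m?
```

Answer: 71

Derivation:
Trace (tracking m):
result = 24  # -> result = 24
p = result + 13  # -> p = 37
m = result * 3 - 1  # -> m = 71
result = p + m  # -> result = 108
p = result - p  # -> p = 71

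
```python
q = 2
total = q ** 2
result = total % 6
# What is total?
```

Trace (tracking total):
q = 2  # -> q = 2
total = q ** 2  # -> total = 4
result = total % 6  # -> result = 4

Answer: 4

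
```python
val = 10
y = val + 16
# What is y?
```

Answer: 26

Derivation:
Trace (tracking y):
val = 10  # -> val = 10
y = val + 16  # -> y = 26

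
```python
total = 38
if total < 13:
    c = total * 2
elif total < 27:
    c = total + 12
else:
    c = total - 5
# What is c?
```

Answer: 33

Derivation:
Trace (tracking c):
total = 38  # -> total = 38
if total < 13:  # condition is False
elif total < 27:  # condition is False
else:
    c = total - 5  # -> c = 33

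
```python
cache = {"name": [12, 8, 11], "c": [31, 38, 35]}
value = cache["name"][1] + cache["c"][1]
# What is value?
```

Trace (tracking value):
cache = {'name': [12, 8, 11], 'c': [31, 38, 35]}  # -> cache = {'name': [12, 8, 11], 'c': [31, 38, 35]}
value = cache['name'][1] + cache['c'][1]  # -> value = 46

Answer: 46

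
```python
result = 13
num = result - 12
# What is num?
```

Trace (tracking num):
result = 13  # -> result = 13
num = result - 12  # -> num = 1

Answer: 1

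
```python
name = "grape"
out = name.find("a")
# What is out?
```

Answer: 2

Derivation:
Trace (tracking out):
name = 'grape'  # -> name = 'grape'
out = name.find('a')  # -> out = 2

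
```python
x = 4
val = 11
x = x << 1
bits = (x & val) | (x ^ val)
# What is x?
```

Answer: 8

Derivation:
Trace (tracking x):
x = 4  # -> x = 4
val = 11  # -> val = 11
x = x << 1  # -> x = 8
bits = x & val | x ^ val  # -> bits = 11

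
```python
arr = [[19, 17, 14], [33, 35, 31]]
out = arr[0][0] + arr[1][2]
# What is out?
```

Answer: 50

Derivation:
Trace (tracking out):
arr = [[19, 17, 14], [33, 35, 31]]  # -> arr = [[19, 17, 14], [33, 35, 31]]
out = arr[0][0] + arr[1][2]  # -> out = 50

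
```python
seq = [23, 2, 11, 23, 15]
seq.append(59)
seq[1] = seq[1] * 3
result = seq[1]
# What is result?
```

Trace (tracking result):
seq = [23, 2, 11, 23, 15]  # -> seq = [23, 2, 11, 23, 15]
seq.append(59)  # -> seq = [23, 2, 11, 23, 15, 59]
seq[1] = seq[1] * 3  # -> seq = [23, 6, 11, 23, 15, 59]
result = seq[1]  # -> result = 6

Answer: 6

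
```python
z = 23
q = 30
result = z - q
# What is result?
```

Trace (tracking result):
z = 23  # -> z = 23
q = 30  # -> q = 30
result = z - q  # -> result = -7

Answer: -7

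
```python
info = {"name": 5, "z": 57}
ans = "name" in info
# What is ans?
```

Answer: True

Derivation:
Trace (tracking ans):
info = {'name': 5, 'z': 57}  # -> info = {'name': 5, 'z': 57}
ans = 'name' in info  # -> ans = True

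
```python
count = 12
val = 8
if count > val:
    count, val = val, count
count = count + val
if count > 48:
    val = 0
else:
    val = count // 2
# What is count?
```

Trace (tracking count):
count = 12  # -> count = 12
val = 8  # -> val = 8
if count > val:  # condition is True
    count, val = (val, count)  # -> count = 8, val = 12
count = count + val  # -> count = 20
if count > 48:  # condition is False
else:
    val = count // 2  # -> val = 10

Answer: 20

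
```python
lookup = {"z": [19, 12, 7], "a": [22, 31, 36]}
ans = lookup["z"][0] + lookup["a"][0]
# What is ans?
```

Trace (tracking ans):
lookup = {'z': [19, 12, 7], 'a': [22, 31, 36]}  # -> lookup = {'z': [19, 12, 7], 'a': [22, 31, 36]}
ans = lookup['z'][0] + lookup['a'][0]  # -> ans = 41

Answer: 41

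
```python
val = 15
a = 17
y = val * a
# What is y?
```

Answer: 255

Derivation:
Trace (tracking y):
val = 15  # -> val = 15
a = 17  # -> a = 17
y = val * a  # -> y = 255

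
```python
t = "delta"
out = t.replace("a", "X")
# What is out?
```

Trace (tracking out):
t = 'delta'  # -> t = 'delta'
out = t.replace('a', 'X')  # -> out = 'deltX'

Answer: 'deltX'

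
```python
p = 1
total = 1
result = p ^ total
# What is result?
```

Trace (tracking result):
p = 1  # -> p = 1
total = 1  # -> total = 1
result = p ^ total  # -> result = 0

Answer: 0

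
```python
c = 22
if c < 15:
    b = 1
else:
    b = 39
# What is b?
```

Trace (tracking b):
c = 22  # -> c = 22
if c < 15:  # condition is False
else:
    b = 39  # -> b = 39

Answer: 39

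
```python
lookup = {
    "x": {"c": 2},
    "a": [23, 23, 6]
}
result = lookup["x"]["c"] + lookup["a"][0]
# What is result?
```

Answer: 25

Derivation:
Trace (tracking result):
lookup = {'x': {'c': 2}, 'a': [23, 23, 6]}  # -> lookup = {'x': {'c': 2}, 'a': [23, 23, 6]}
result = lookup['x']['c'] + lookup['a'][0]  # -> result = 25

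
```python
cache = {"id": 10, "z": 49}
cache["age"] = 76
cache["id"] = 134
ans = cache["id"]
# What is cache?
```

Answer: {'id': 134, 'z': 49, 'age': 76}

Derivation:
Trace (tracking cache):
cache = {'id': 10, 'z': 49}  # -> cache = {'id': 10, 'z': 49}
cache['age'] = 76  # -> cache = {'id': 10, 'z': 49, 'age': 76}
cache['id'] = 134  # -> cache = {'id': 134, 'z': 49, 'age': 76}
ans = cache['id']  # -> ans = 134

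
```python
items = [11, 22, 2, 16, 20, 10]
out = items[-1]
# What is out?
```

Trace (tracking out):
items = [11, 22, 2, 16, 20, 10]  # -> items = [11, 22, 2, 16, 20, 10]
out = items[-1]  # -> out = 10

Answer: 10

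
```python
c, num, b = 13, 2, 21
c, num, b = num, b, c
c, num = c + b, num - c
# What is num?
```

Trace (tracking num):
c, num, b = (13, 2, 21)  # -> c = 13, num = 2, b = 21
c, num, b = (num, b, c)  # -> c = 2, num = 21, b = 13
c, num = (c + b, num - c)  # -> c = 15, num = 19

Answer: 19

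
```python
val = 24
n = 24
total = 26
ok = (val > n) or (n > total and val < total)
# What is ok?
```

Answer: False

Derivation:
Trace (tracking ok):
val = 24  # -> val = 24
n = 24  # -> n = 24
total = 26  # -> total = 26
ok = val > n or (n > total and val < total)  # -> ok = False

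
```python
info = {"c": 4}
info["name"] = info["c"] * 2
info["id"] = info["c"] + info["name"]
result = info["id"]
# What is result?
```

Answer: 12

Derivation:
Trace (tracking result):
info = {'c': 4}  # -> info = {'c': 4}
info['name'] = info['c'] * 2  # -> info = {'c': 4, 'name': 8}
info['id'] = info['c'] + info['name']  # -> info = {'c': 4, 'name': 8, 'id': 12}
result = info['id']  # -> result = 12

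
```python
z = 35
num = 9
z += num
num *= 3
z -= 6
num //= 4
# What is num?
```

Answer: 6

Derivation:
Trace (tracking num):
z = 35  # -> z = 35
num = 9  # -> num = 9
z += num  # -> z = 44
num *= 3  # -> num = 27
z -= 6  # -> z = 38
num //= 4  # -> num = 6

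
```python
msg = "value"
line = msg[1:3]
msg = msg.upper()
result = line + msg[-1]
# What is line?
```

Answer: 'al'

Derivation:
Trace (tracking line):
msg = 'value'  # -> msg = 'value'
line = msg[1:3]  # -> line = 'al'
msg = msg.upper()  # -> msg = 'VALUE'
result = line + msg[-1]  # -> result = 'alE'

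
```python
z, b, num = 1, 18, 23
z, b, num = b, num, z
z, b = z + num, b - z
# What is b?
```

Answer: 5

Derivation:
Trace (tracking b):
z, b, num = (1, 18, 23)  # -> z = 1, b = 18, num = 23
z, b, num = (b, num, z)  # -> z = 18, b = 23, num = 1
z, b = (z + num, b - z)  # -> z = 19, b = 5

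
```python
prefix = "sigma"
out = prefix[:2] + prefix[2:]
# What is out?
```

Trace (tracking out):
prefix = 'sigma'  # -> prefix = 'sigma'
out = prefix[:2] + prefix[2:]  # -> out = 'sigma'

Answer: 'sigma'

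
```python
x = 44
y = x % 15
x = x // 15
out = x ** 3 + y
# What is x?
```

Answer: 2

Derivation:
Trace (tracking x):
x = 44  # -> x = 44
y = x % 15  # -> y = 14
x = x // 15  # -> x = 2
out = x ** 3 + y  # -> out = 22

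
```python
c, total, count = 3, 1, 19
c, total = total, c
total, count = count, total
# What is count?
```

Answer: 3

Derivation:
Trace (tracking count):
c, total, count = (3, 1, 19)  # -> c = 3, total = 1, count = 19
c, total = (total, c)  # -> c = 1, total = 3
total, count = (count, total)  # -> total = 19, count = 3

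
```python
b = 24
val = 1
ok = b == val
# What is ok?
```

Answer: False

Derivation:
Trace (tracking ok):
b = 24  # -> b = 24
val = 1  # -> val = 1
ok = b == val  # -> ok = False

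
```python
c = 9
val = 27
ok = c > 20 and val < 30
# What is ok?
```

Answer: False

Derivation:
Trace (tracking ok):
c = 9  # -> c = 9
val = 27  # -> val = 27
ok = c > 20 and val < 30  # -> ok = False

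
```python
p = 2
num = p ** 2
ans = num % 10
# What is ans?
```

Trace (tracking ans):
p = 2  # -> p = 2
num = p ** 2  # -> num = 4
ans = num % 10  # -> ans = 4

Answer: 4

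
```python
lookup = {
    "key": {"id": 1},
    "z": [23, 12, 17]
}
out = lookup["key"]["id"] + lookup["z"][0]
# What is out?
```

Trace (tracking out):
lookup = {'key': {'id': 1}, 'z': [23, 12, 17]}  # -> lookup = {'key': {'id': 1}, 'z': [23, 12, 17]}
out = lookup['key']['id'] + lookup['z'][0]  # -> out = 24

Answer: 24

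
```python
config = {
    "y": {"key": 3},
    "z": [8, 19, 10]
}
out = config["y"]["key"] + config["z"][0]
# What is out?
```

Trace (tracking out):
config = {'y': {'key': 3}, 'z': [8, 19, 10]}  # -> config = {'y': {'key': 3}, 'z': [8, 19, 10]}
out = config['y']['key'] + config['z'][0]  # -> out = 11

Answer: 11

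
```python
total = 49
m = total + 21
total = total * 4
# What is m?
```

Trace (tracking m):
total = 49  # -> total = 49
m = total + 21  # -> m = 70
total = total * 4  # -> total = 196

Answer: 70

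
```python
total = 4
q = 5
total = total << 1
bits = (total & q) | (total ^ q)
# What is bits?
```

Trace (tracking bits):
total = 4  # -> total = 4
q = 5  # -> q = 5
total = total << 1  # -> total = 8
bits = total & q | total ^ q  # -> bits = 13

Answer: 13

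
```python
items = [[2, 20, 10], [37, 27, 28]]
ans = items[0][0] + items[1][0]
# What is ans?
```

Answer: 39

Derivation:
Trace (tracking ans):
items = [[2, 20, 10], [37, 27, 28]]  # -> items = [[2, 20, 10], [37, 27, 28]]
ans = items[0][0] + items[1][0]  # -> ans = 39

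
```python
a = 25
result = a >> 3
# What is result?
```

Trace (tracking result):
a = 25  # -> a = 25
result = a >> 3  # -> result = 3

Answer: 3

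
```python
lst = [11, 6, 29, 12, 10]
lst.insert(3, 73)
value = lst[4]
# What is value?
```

Trace (tracking value):
lst = [11, 6, 29, 12, 10]  # -> lst = [11, 6, 29, 12, 10]
lst.insert(3, 73)  # -> lst = [11, 6, 29, 73, 12, 10]
value = lst[4]  # -> value = 12

Answer: 12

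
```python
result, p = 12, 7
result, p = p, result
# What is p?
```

Trace (tracking p):
result, p = (12, 7)  # -> result = 12, p = 7
result, p = (p, result)  # -> result = 7, p = 12

Answer: 12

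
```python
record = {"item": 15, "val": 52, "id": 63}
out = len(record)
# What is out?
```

Trace (tracking out):
record = {'item': 15, 'val': 52, 'id': 63}  # -> record = {'item': 15, 'val': 52, 'id': 63}
out = len(record)  # -> out = 3

Answer: 3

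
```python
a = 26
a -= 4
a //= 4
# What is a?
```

Answer: 5

Derivation:
Trace (tracking a):
a = 26  # -> a = 26
a -= 4  # -> a = 22
a //= 4  # -> a = 5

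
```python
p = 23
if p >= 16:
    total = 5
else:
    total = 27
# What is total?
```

Trace (tracking total):
p = 23  # -> p = 23
if p >= 16:  # condition is True
    total = 5  # -> total = 5

Answer: 5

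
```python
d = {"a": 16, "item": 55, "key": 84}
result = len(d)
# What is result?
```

Answer: 3

Derivation:
Trace (tracking result):
d = {'a': 16, 'item': 55, 'key': 84}  # -> d = {'a': 16, 'item': 55, 'key': 84}
result = len(d)  # -> result = 3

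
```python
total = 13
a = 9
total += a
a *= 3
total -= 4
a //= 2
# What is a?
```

Answer: 13

Derivation:
Trace (tracking a):
total = 13  # -> total = 13
a = 9  # -> a = 9
total += a  # -> total = 22
a *= 3  # -> a = 27
total -= 4  # -> total = 18
a //= 2  # -> a = 13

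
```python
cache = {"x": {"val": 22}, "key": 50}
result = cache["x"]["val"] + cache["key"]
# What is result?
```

Trace (tracking result):
cache = {'x': {'val': 22}, 'key': 50}  # -> cache = {'x': {'val': 22}, 'key': 50}
result = cache['x']['val'] + cache['key']  # -> result = 72

Answer: 72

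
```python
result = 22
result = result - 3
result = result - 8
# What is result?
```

Answer: 11

Derivation:
Trace (tracking result):
result = 22  # -> result = 22
result = result - 3  # -> result = 19
result = result - 8  # -> result = 11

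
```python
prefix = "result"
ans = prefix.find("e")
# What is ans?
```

Answer: 1

Derivation:
Trace (tracking ans):
prefix = 'result'  # -> prefix = 'result'
ans = prefix.find('e')  # -> ans = 1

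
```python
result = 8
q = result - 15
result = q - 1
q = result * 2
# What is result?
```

Trace (tracking result):
result = 8  # -> result = 8
q = result - 15  # -> q = -7
result = q - 1  # -> result = -8
q = result * 2  # -> q = -16

Answer: -8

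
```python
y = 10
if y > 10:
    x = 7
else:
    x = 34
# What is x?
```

Answer: 34

Derivation:
Trace (tracking x):
y = 10  # -> y = 10
if y > 10:  # condition is False
else:
    x = 34  # -> x = 34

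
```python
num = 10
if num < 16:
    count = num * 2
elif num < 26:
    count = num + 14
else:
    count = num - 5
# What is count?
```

Trace (tracking count):
num = 10  # -> num = 10
if num < 16:  # condition is True
    count = num * 2  # -> count = 20

Answer: 20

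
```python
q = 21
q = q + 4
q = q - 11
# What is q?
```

Trace (tracking q):
q = 21  # -> q = 21
q = q + 4  # -> q = 25
q = q - 11  # -> q = 14

Answer: 14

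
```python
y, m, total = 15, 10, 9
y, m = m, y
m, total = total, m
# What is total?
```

Answer: 15

Derivation:
Trace (tracking total):
y, m, total = (15, 10, 9)  # -> y = 15, m = 10, total = 9
y, m = (m, y)  # -> y = 10, m = 15
m, total = (total, m)  # -> m = 9, total = 15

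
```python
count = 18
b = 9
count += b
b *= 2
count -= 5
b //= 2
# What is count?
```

Answer: 22

Derivation:
Trace (tracking count):
count = 18  # -> count = 18
b = 9  # -> b = 9
count += b  # -> count = 27
b *= 2  # -> b = 18
count -= 5  # -> count = 22
b //= 2  # -> b = 9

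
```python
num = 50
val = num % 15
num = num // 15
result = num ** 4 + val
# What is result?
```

Trace (tracking result):
num = 50  # -> num = 50
val = num % 15  # -> val = 5
num = num // 15  # -> num = 3
result = num ** 4 + val  # -> result = 86

Answer: 86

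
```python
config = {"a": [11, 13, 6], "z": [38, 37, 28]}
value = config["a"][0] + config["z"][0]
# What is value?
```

Trace (tracking value):
config = {'a': [11, 13, 6], 'z': [38, 37, 28]}  # -> config = {'a': [11, 13, 6], 'z': [38, 37, 28]}
value = config['a'][0] + config['z'][0]  # -> value = 49

Answer: 49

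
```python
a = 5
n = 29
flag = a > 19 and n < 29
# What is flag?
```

Trace (tracking flag):
a = 5  # -> a = 5
n = 29  # -> n = 29
flag = a > 19 and n < 29  # -> flag = False

Answer: False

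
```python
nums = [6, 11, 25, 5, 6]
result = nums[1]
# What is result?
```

Trace (tracking result):
nums = [6, 11, 25, 5, 6]  # -> nums = [6, 11, 25, 5, 6]
result = nums[1]  # -> result = 11

Answer: 11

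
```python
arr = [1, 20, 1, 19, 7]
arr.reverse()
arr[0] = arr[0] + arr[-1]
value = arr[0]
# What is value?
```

Answer: 8

Derivation:
Trace (tracking value):
arr = [1, 20, 1, 19, 7]  # -> arr = [1, 20, 1, 19, 7]
arr.reverse()  # -> arr = [7, 19, 1, 20, 1]
arr[0] = arr[0] + arr[-1]  # -> arr = [8, 19, 1, 20, 1]
value = arr[0]  # -> value = 8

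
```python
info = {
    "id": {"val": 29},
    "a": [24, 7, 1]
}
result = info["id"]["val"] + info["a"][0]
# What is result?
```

Trace (tracking result):
info = {'id': {'val': 29}, 'a': [24, 7, 1]}  # -> info = {'id': {'val': 29}, 'a': [24, 7, 1]}
result = info['id']['val'] + info['a'][0]  # -> result = 53

Answer: 53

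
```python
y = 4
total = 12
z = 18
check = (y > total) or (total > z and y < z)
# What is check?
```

Answer: False

Derivation:
Trace (tracking check):
y = 4  # -> y = 4
total = 12  # -> total = 12
z = 18  # -> z = 18
check = y > total or (total > z and y < z)  # -> check = False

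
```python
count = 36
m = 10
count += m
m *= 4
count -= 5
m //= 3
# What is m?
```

Trace (tracking m):
count = 36  # -> count = 36
m = 10  # -> m = 10
count += m  # -> count = 46
m *= 4  # -> m = 40
count -= 5  # -> count = 41
m //= 3  # -> m = 13

Answer: 13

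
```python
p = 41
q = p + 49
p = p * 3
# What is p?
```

Trace (tracking p):
p = 41  # -> p = 41
q = p + 49  # -> q = 90
p = p * 3  # -> p = 123

Answer: 123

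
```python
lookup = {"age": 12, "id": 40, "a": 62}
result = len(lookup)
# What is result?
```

Trace (tracking result):
lookup = {'age': 12, 'id': 40, 'a': 62}  # -> lookup = {'age': 12, 'id': 40, 'a': 62}
result = len(lookup)  # -> result = 3

Answer: 3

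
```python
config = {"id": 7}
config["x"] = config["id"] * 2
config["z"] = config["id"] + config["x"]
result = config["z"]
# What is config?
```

Answer: {'id': 7, 'x': 14, 'z': 21}

Derivation:
Trace (tracking config):
config = {'id': 7}  # -> config = {'id': 7}
config['x'] = config['id'] * 2  # -> config = {'id': 7, 'x': 14}
config['z'] = config['id'] + config['x']  # -> config = {'id': 7, 'x': 14, 'z': 21}
result = config['z']  # -> result = 21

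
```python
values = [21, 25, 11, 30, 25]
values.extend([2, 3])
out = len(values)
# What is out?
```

Answer: 7

Derivation:
Trace (tracking out):
values = [21, 25, 11, 30, 25]  # -> values = [21, 25, 11, 30, 25]
values.extend([2, 3])  # -> values = [21, 25, 11, 30, 25, 2, 3]
out = len(values)  # -> out = 7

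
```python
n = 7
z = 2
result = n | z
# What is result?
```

Trace (tracking result):
n = 7  # -> n = 7
z = 2  # -> z = 2
result = n | z  # -> result = 7

Answer: 7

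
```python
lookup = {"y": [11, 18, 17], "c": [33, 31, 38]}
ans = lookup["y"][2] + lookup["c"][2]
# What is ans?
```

Trace (tracking ans):
lookup = {'y': [11, 18, 17], 'c': [33, 31, 38]}  # -> lookup = {'y': [11, 18, 17], 'c': [33, 31, 38]}
ans = lookup['y'][2] + lookup['c'][2]  # -> ans = 55

Answer: 55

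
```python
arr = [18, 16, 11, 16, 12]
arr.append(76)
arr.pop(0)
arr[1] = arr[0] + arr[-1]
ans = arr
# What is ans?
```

Trace (tracking ans):
arr = [18, 16, 11, 16, 12]  # -> arr = [18, 16, 11, 16, 12]
arr.append(76)  # -> arr = [18, 16, 11, 16, 12, 76]
arr.pop(0)  # -> arr = [16, 11, 16, 12, 76]
arr[1] = arr[0] + arr[-1]  # -> arr = [16, 92, 16, 12, 76]
ans = arr  # -> ans = [16, 92, 16, 12, 76]

Answer: [16, 92, 16, 12, 76]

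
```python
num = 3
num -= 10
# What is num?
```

Trace (tracking num):
num = 3  # -> num = 3
num -= 10  # -> num = -7

Answer: -7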